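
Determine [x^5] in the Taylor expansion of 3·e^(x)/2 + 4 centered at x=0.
Expand to order 5: 3·e^(x)/2 + 4 = x^5/80 + x^4/16 + x^3/4 + 3·x^2/4 + 3·x/2 + 11/2 + O(x^6).
The coefficient of x^5 is 1/80.

Final answer: 1/80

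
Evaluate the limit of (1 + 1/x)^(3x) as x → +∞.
As x → +∞: write (1 + 1/x)^(3x) = ((1 + 1/x)^x)^3 → (e^1)^3 = e^3.
Limit = e^(3).

Final answer: e^(3)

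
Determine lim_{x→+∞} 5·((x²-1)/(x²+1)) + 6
Evaluate the dominant behaviour as x → +∞; each term tends to a finite value or vanishes.
Limit = 11.

Final answer: 11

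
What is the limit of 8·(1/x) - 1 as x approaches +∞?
Evaluate the dominant behaviour as x → +∞; each term tends to a finite value or vanishes.
Limit = -1.

Final answer: -1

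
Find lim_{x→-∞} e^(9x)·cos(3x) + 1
Evaluate the dominant behaviour as x → -∞; each term tends to a finite value or vanishes.
Limit = 1.

Final answer: 1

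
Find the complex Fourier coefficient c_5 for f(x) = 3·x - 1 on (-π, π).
Compute the real Fourier coefficients first: a_5 = 0, b_5 = 6/5.
Then c_5 = (a_5 − i·b_5)/2 = -3·i/5.

Final answer: -3·i/5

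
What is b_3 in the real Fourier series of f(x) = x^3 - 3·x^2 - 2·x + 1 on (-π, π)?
b_3 = (1/π) ∫_{-π}^{π} f(x)·sin(3x) dx.
Evaluate the integral (use parity and integration by parts as needed): b_3 = -16/9 + 2·π^2/3.

Final answer: -16/9 + 2·π^2/3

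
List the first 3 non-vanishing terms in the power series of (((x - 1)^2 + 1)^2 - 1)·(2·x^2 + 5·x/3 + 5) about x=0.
98·x^2/3 - 35·x + 15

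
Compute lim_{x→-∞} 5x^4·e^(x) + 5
The product is a 0·∞ indeterminate form at x → -∞.
Rewrite the product as 5x^4 / e^(-x) (an ∞/∞ form) and apply L'Hôpital, or use the standard hierarchy e^(|x|) ≫ |x^4| as x → -∞.
The indeterminate product → 0, so the limit = 5.

Final answer: 5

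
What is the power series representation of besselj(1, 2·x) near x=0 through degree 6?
x^5/12 - x^3/2 + x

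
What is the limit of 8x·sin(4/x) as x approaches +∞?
As x → +∞: let u = 4/x → 0⁺; then 8·x·sin(4/x) = 8·4·sin(u)/u → 8·4·1 = 32.
Limit = 32.

Final answer: 32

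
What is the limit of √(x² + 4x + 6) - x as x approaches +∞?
As x → +∞: multiply by the conjugate to get (4x+6)/(√(x²+4x+6)+x); the denominator ~ 2x, so the limit is 4/2 = 2.
Limit = 2.

Final answer: 2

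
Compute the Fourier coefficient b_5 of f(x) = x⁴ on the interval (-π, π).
b_5 = (1/π) ∫_{-π}^{π} f(x)·sin(5x) dx.
Evaluate the integral (use parity and integration by parts as needed): b_5 = 0.

Final answer: 0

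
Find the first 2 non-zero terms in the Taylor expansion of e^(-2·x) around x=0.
1 - 2·x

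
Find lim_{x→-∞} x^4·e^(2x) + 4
The product is a 0·∞ indeterminate form at x → -∞.
Rewrite the product as x^4 / e^(-2x) (an ∞/∞ form) and apply L'Hôpital, or use the standard hierarchy e^(2|x|) ≫ |x^4| as x → -∞.
The indeterminate product → 0, so the limit = 4.

Final answer: 4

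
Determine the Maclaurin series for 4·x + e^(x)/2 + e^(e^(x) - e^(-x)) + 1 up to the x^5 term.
229·x^5/240 + 65·x^4/48 + 7·x^3/4 + 9·x^2/4 + 13·x/2 + 5/2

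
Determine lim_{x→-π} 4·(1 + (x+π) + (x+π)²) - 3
Direct substitution at x = -π gives 1.

Final answer: 1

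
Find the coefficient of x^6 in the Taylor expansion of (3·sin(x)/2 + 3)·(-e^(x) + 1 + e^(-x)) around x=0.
Expand to order 6: (3·sin(x)/2 + 3)·(-e^(x) + 1 + e^(-x)) = x^6/30 - 3·x^5/80 - 5·x^3/4 - 3·x^2 - 9·x/2 + 3 + O(x^7).
The coefficient of x^6 is 1/30.

Final answer: 1/30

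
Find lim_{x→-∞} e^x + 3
Evaluate the dominant behaviour as x → -∞; each term tends to a finite value or vanishes.
Limit = 3.

Final answer: 3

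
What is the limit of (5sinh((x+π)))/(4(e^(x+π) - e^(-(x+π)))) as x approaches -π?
Both numerator and denominator → 0 as x → -π; this is a 0/0 indeterminate form.
Expand each to leading order near x = -π: numerator ~ 5·(x + π), denominator ~ 8·(x + π).
The limit of the ratio is 5/8.

Final answer: 5/8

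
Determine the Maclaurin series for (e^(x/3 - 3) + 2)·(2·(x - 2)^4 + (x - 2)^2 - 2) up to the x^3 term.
x^3·(-32 - 262·e^(-3)/81) + x^2·(254·e^(-3)/9 + 98) + x·(-136 - 170·e^(-3)/3) + 34·e^(-3) + 68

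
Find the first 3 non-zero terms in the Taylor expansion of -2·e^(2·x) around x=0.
-4·x^2 - 4·x - 2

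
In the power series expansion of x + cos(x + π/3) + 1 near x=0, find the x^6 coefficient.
Expand to order 6: x + cos(x + π/3) + 1 = -x^6/1440 - √(3)·x^5/240 + x^4/48 + √(3)·x^3/12 - x^2/4 + x·(1 - √(3)/2) + 3/2 + O(x^7).
The coefficient of x^6 is -1/1440.

Final answer: -1/1440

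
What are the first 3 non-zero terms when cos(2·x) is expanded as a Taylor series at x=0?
2·x^4/3 - 2·x^2 + 1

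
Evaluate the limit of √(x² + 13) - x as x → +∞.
This is an ∞ − ∞ indeterminate form.
Multiply and divide by the conjugate √(x²+13) + x; the x² terms cancel, leaving 13/(√(x²+13)+x) → 0.
Limit = 0.

Final answer: 0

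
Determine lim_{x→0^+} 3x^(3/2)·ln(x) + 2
The product is a 0·∞ indeterminate form at x → 0⁺.
Rewrite the product as 3·ln(x) / x^(-3/2) and apply L'Hôpital, or use the standard hierarchy x^(-3/2) ≫ |ln x| as x → 0⁺.
The indeterminate product → 0, so the limit = 2.

Final answer: 2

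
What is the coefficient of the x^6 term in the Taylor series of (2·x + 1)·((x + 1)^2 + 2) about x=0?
Expand to order 6: (2·x + 1)·((x + 1)^2 + 2) = 2·x^3 + 5·x^2 + 8·x + 3 + O(x^7).
The coefficient of x^6 is 0.

Final answer: 0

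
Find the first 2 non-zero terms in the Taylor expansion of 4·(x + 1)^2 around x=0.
8·x + 4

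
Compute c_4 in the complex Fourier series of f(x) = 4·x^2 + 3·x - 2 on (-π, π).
Compute the real Fourier coefficients first: a_4 = 1, b_4 = -3/2.
Then c_4 = (a_4 − i·b_4)/2 = 1/2 + 3·i/4.

Final answer: 1/2 + 3·i/4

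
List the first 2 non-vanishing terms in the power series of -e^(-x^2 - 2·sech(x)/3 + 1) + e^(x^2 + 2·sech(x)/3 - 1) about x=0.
x^2·(2·e^(-1/3)/3 + 2·e^(1/3)/3) - e^(1/3) + e^(-1/3)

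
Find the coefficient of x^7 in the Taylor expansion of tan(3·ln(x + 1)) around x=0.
Expand to order 7: tan(3·ln(x + 1)) = 1896·x^7/7 - 787·x^6/8 + 195·x^5/4 - 57·x^4/4 + 10·x^3 - 3·x^2/2 + 3·x + O(x^8).
The coefficient of x^7 is 1896/7.

Final answer: 1896/7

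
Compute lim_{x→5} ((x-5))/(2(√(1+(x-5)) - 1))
Both numerator and denominator → 0 as x → 5; this is a 0/0 indeterminate form.
Expand each to leading order near x = 5: numerator ~ (x - 5), denominator ~ (x - 5).
The limit of the ratio is 1.

Final answer: 1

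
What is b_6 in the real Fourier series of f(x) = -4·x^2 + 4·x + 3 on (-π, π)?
b_6 = (1/π) ∫_{-π}^{π} f(x)·sin(6x) dx.
Evaluate the integral (use parity and integration by parts as needed): b_6 = -4/3.

Final answer: -4/3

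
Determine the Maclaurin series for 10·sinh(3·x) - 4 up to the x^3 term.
45·x^3 + 30·x - 4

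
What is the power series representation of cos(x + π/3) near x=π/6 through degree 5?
-(x - π/6) + (x - π/6)^3/6 - (x - π/6)^5/120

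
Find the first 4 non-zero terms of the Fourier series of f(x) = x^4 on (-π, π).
(48 - 8·π^2)·cos(x) + (-3 + 2·π^2)·cos(2·x) + (16/27 - 8·π^2/9)·cos(3·x) + π^4/5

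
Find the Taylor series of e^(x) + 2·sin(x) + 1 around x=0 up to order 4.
x^4/24 - x^3/6 + x^2/2 + 3·x + 2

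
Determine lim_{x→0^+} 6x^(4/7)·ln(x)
This is a 0·∞ indeterminate form at x → 0⁺.
Rewrite the product as 6·ln(x) / x^(-4/7) and apply L'Hôpital, or use the standard hierarchy x^(-4/7) ≫ |ln x| as x → 0⁺.
The indeterminate product → 0, so the limit = 0.

Final answer: 0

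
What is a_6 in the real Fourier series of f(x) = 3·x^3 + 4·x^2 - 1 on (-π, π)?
a_6 = (1/π) ∫_{-π}^{π} f(x)·cos(6x) dx.
Evaluate the integral (use parity and integration by parts as needed): a_6 = 4/9.

Final answer: 4/9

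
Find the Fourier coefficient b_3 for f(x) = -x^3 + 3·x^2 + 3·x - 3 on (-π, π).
b_3 = (1/π) ∫_{-π}^{π} f(x)·sin(3x) dx.
Evaluate the integral (use parity and integration by parts as needed): b_3 = 22/9 - 2·π^2/3.

Final answer: 22/9 - 2·π^2/3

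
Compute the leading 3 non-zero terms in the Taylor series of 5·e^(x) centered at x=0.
5·x^2/2 + 5·x + 5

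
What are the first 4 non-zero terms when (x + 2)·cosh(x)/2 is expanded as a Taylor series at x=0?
x^3/4 + x^2/2 + x/2 + 1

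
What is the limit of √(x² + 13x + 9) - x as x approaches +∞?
This is an ∞ − ∞ indeterminate form.
Multiply and divide by the conjugate √(x²+13x + 9) + x; the x² terms cancel, leaving (13x + 9)/(√(x²+13x + 9)+x) → 13/2.
Limit = 13/2.

Final answer: 13/2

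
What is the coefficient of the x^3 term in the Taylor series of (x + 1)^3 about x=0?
Expand to order 3: (x + 1)^3 = x^3 + 3·x^2 + 3·x + 1 + O(x^4).
The coefficient of x^3 is 1.

Final answer: 1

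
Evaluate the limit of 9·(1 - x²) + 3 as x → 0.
Direct substitution at x = 0 gives 12.

Final answer: 12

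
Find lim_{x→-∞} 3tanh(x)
Evaluate the dominant behaviour as x → -∞; each term tends to a finite value or vanishes.
Limit = -3.

Final answer: -3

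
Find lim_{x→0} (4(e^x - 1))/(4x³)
Both numerator and denominator → 0 as x → 0; this is a 0/0 indeterminate form.
Expand each to leading order near x = 0: numerator ~ 4·x, denominator ~ 4·x^3.
The limit of the ratio is ∞.

Final answer: ∞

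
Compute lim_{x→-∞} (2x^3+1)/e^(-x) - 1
The quotient is an ∞/∞ indeterminate form as x → -∞.
Compare growth rates of the dominant terms (exponentials ≫ polynomials ≫ logarithms), or apply L'Hôpital's rule; the quotient → 0.
Adding the constant: 0 - 1 = -1. Limit = -1.

Final answer: -1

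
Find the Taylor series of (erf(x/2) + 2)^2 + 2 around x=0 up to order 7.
-x^7/(672·√(π)) + 7·x^6/(360·π) + x^5/(40·√(π)) - x^4/(6·π) - x^3/(3·√(π)) + x^2/π + 4·x/√(π) + 6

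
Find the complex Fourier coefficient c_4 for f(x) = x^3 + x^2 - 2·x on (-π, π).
Compute the real Fourier coefficients first: a_4 = 1/4, b_4 = 19/16 - π^2/2.
Then c_4 = (a_4 − i·b_4)/2 = 1/8 - 19·i/32 + i·π^2/4.

Final answer: 1/8 - 19·i/32 + i·π^2/4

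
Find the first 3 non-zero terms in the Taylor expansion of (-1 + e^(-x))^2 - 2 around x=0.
-x^3 + x^2 - 2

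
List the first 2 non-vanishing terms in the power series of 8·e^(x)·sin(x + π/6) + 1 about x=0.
x·(4 + 4·√(3)) + 5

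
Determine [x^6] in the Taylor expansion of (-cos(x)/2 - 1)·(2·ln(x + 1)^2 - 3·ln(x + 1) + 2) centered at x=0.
Expand to order 6: (-cos(x)/2 - 1)·(2·ln(x + 1)^2 - 3·ln(x + 1) + 2) = -3541·x^6/1440 + 217·x^5/80 - 73·x^4/24 + 15·x^3/4 - 19·x^2/4 + 9·x/2 - 3 + O(x^7).
The coefficient of x^6 is -3541/1440.

Final answer: -3541/1440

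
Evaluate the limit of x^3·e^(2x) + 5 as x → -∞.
The product is a 0·∞ indeterminate form at x → -∞.
Rewrite the product as x^3 / e^(-2x) (an ∞/∞ form) and apply L'Hôpital, or use the standard hierarchy e^(2|x|) ≫ |x^3| as x → -∞.
The indeterminate product → 0, so the limit = 5.

Final answer: 5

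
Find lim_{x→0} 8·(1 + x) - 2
Direct substitution at x = 0 gives 6.

Final answer: 6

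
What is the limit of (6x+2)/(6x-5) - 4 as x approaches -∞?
Evaluate the dominant behaviour as x → -∞; each term tends to a finite value or vanishes.
Limit = -3.

Final answer: -3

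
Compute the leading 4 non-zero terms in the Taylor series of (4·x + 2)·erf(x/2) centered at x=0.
-x^4/(3·√(π)) - x^3/(6·√(π)) + 4·x^2/√(π) + 2·x/√(π)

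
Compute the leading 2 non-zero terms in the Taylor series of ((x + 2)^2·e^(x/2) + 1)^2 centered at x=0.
60·x + 25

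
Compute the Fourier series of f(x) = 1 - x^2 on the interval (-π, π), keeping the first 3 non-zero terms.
4·cos(x) - cos(2·x) - π^2/3 + 1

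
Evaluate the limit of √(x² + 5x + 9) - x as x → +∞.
This is an ∞ − ∞ indeterminate form.
Multiply and divide by the conjugate √(x²+5x + 9) + x; the x² terms cancel, leaving (5x + 9)/(√(x²+5x + 9)+x) → 5/2.
Limit = 5/2.

Final answer: 5/2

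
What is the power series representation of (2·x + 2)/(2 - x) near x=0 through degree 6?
3·x^6/64 + 3·x^5/32 + 3·x^4/16 + 3·x^3/8 + 3·x^2/4 + 3·x/2 + 1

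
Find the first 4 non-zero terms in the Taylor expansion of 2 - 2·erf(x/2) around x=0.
-x^5/(80·√(π)) + x^3/(6·√(π)) - 2·x/√(π) + 2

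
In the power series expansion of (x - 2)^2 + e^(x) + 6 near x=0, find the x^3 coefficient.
Expand to order 3: (x - 2)^2 + e^(x) + 6 = x^3/6 + 3·x^2/2 - 3·x + 11 + O(x^4).
The coefficient of x^3 is 1/6.

Final answer: 1/6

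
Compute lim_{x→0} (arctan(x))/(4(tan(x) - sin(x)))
Both numerator and denominator → 0 as x → 0; this is a 0/0 indeterminate form.
Expand each to leading order near x = 0: numerator ~ x, denominator ~ 2·x^3.
The limit of the ratio is ∞.

Final answer: ∞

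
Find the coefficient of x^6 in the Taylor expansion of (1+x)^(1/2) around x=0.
Expand to order 6: (1+x)^(1/2) = -21·x^6/1024 + 7·x^5/256 - 5·x^4/128 + x^3/16 - x^2/8 + x/2 + 1 + O(x^7).
The coefficient of x^6 is -21/1024.

Final answer: -21/1024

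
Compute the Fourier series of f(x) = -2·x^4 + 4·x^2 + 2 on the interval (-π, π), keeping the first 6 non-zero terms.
(-112 + 16·π^2)·cos(x) + (10 - 4·π^2)·cos(2·x) + (-80/27 + 16·π^2/9)·cos(3·x) + (11/8 - π^2)·cos(4·x) + (-496/625 + 16·π^2/25)·cos(5·x) - 2·π^4/5 + 2 + 4·π^2/3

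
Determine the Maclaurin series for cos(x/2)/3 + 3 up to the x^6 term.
-x^6/138240 + x^4/1152 - x^2/24 + 10/3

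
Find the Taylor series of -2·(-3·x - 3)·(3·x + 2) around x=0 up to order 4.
18·x^2 + 30·x + 12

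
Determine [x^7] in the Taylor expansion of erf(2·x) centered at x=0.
Expand to order 7: erf(2·x) = -128·x^7/(21·√(π)) + 32·x^5/(5·√(π)) - 16·x^3/(3·√(π)) + 4·x/√(π) + O(x^8).
The coefficient of x^7 is -128/(21·√(π)).

Final answer: -128/(21·√(π))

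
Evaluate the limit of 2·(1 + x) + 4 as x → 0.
Direct substitution at x = 0 gives 6.

Final answer: 6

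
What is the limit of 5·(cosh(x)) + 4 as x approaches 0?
Direct substitution at x = 0 gives 9.

Final answer: 9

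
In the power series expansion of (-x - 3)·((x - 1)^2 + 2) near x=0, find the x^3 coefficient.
Expand to order 3: (-x - 3)·((x - 1)^2 + 2) = -x^3 - x^2 + 3·x - 9 + O(x^4).
The coefficient of x^3 is -1.

Final answer: -1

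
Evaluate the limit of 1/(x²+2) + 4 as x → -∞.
Evaluate the dominant behaviour as x → -∞; each term tends to a finite value or vanishes.
Limit = 4.

Final answer: 4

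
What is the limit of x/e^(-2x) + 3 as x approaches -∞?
The quotient is an ∞/∞ indeterminate form as x → -∞.
Compare growth rates of the dominant terms (exponentials ≫ polynomials ≫ logarithms), or apply L'Hôpital's rule; the quotient → 0.
Adding the constant: 0 + 3 = 3. Limit = 3.

Final answer: 3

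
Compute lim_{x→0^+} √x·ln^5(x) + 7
The product is a 0·∞ indeterminate form at x → 0⁺.
Rewrite the product as ln^5(x) / x^(-1/2) and apply L'Hôpital, or use the standard hierarchy x^(-1/2) ≫ |ln x|^5 as x → 0⁺.
The indeterminate product → 0, so the limit = 7.

Final answer: 7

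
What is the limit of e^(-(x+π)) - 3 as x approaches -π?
Direct substitution at x = -π gives -2.

Final answer: -2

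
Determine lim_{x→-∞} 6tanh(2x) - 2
Evaluate the dominant behaviour as x → -∞; each term tends to a finite value or vanishes.
Limit = -8.

Final answer: -8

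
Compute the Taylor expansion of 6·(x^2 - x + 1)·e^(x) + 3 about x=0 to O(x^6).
4·x^5/5 + 9·x^4/4 + 4·x^3 + 3·x^2 + 9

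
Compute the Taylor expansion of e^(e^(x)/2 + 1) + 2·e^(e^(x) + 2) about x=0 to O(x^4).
x^3·(11·e^(3/2)/48 + 5·e^(3)/3) + x^2·(3·e^(3/2)/8 + 2·e^(3)) + x·(e^(3/2)/2 + 2·e^(3)) + e^(3/2) + 2·e^(3)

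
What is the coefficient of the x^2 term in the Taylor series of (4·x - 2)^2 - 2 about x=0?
Expand to order 2: (4·x - 2)^2 - 2 = 16·x^2 - 16·x + 2 + O(x^3).
The coefficient of x^2 is 16.

Final answer: 16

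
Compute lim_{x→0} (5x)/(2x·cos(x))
Both numerator and denominator → 0 as x → 0; this is a 0/0 indeterminate form.
Expand each to leading order near x = 0: numerator ~ 5·x, denominator ~ 2·x.
The limit of the ratio is 5/2.

Final answer: 5/2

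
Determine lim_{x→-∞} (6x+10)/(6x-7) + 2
Evaluate the dominant behaviour as x → -∞; each term tends to a finite value or vanishes.
Limit = 3.

Final answer: 3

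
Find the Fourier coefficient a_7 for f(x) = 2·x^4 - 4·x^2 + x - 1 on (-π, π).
a_7 = (1/π) ∫_{-π}^{π} f(x)·cos(7x) dx.
Evaluate the integral (use parity and integration by parts as needed): a_7 = 880/2401 - 16·π^2/49.

Final answer: 880/2401 - 16·π^2/49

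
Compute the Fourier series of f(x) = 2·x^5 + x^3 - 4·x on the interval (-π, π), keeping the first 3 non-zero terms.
(-78·π^2 + 4·π^4 + 460)·sin(x) + (-2·π^4 - 19/2 + 9·π^2)·sin(2·x) + (-62·π^2/27 - 92/81 + 4·π^4/3)·sin(3·x)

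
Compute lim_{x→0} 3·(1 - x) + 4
Direct substitution at x = 0 gives 7.

Final answer: 7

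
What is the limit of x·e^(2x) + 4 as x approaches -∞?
The product is a 0·∞ indeterminate form at x → -∞.
Rewrite the product as x / e^(-2x) (an ∞/∞ form) and apply L'Hôpital, or use the standard hierarchy e^(2|x|) ≫ |x| as x → -∞.
The indeterminate product → 0, so the limit = 4.

Final answer: 4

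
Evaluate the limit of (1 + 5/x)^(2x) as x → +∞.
As x → +∞: write (1 + 5/x)^(2x) = ((1 + 5/x)^x)^2 → (e^5)^2 = e^10.
Limit = e^(10).

Final answer: e^(10)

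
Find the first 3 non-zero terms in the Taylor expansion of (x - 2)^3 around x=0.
-6·x^2 + 12·x - 8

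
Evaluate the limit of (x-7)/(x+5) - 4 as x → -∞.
Evaluate the dominant behaviour as x → -∞; each term tends to a finite value or vanishes.
Limit = -3.

Final answer: -3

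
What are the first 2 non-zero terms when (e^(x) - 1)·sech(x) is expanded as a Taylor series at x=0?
x^2/2 + x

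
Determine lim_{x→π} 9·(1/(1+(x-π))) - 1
Direct substitution at x = π gives 8.

Final answer: 8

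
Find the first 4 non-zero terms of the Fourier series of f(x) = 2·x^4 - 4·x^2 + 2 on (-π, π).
(112 - 16·π^2)·cos(x) + (-10 + 4·π^2)·cos(2·x) + (80/27 - 16·π^2/9)·cos(3·x) - 4·π^2/3 + 2 + 2·π^4/5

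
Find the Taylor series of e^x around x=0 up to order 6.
x^6/720 + x^5/120 + x^4/24 + x^3/6 + x^2/2 + x + 1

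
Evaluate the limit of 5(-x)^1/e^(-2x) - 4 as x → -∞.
The quotient is an ∞/∞ indeterminate form as x → -∞.
Compare growth rates of the dominant terms (exponentials ≫ polynomials ≫ logarithms), or apply L'Hôpital's rule; the quotient → 0.
Adding the constant: 0 - 4 = -4. Limit = -4.

Final answer: -4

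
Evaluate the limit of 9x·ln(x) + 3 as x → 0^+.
The product is a 0·∞ indeterminate form at x → 0⁺.
Rewrite the product as 9·ln(x) / x^(-1) and apply L'Hôpital, or use the standard hierarchy x^(-1) ≫ |ln x| as x → 0⁺.
The indeterminate product → 0, so the limit = 3.

Final answer: 3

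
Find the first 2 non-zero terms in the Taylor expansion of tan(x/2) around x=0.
x^3/24 + x/2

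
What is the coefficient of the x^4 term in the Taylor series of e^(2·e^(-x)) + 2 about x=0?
Expand to order 4: e^(2·e^(-x)) + 2 = 47·x^4·e^(2)/12 - 11·x^3·e^(2)/3 + 3·x^2·e^(2) - 2·x·e^(2) + 2 + e^(2) + O(x^5).
The coefficient of x^4 is 47·e^(2)/12.

Final answer: 47·e^(2)/12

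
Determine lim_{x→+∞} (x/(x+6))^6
As x → +∞: x/(x+6) = 1/(1 + 6/x) → 1, and the 6th power of a limit-1 base also → 1.
Limit = 1.

Final answer: 1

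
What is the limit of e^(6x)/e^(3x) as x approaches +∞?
This is an ∞/∞ indeterminate form as x → +∞.
Rewrite e^(6x)/e^(3x) = e^((6−3)x) = e^(3x); the exponent coefficient is 3 > 0 so e^(3x) → ∞.
Limit = ∞.

Final answer: ∞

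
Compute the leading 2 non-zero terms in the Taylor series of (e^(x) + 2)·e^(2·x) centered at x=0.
7·x + 3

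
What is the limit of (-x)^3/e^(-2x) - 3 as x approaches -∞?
The quotient is an ∞/∞ indeterminate form as x → -∞.
Compare growth rates of the dominant terms (exponentials ≫ polynomials ≫ logarithms), or apply L'Hôpital's rule; the quotient → 0.
Adding the constant: 0 - 3 = -3. Limit = -3.

Final answer: -3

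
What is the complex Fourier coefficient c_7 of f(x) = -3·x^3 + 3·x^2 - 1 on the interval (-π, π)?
Compute the real Fourier coefficients first: a_7 = -12/49, b_7 = 36/343 - 6·π^2/7.
Then c_7 = (a_7 − i·b_7)/2 = -6/49 - 18·i/343 + 3·i·π^2/7.

Final answer: -6/49 - 18·i/343 + 3·i·π^2/7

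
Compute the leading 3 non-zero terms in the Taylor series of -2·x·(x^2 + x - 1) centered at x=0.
-2·x^3 - 2·x^2 + 2·x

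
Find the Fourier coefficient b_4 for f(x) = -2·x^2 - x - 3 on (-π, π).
b_4 = (1/π) ∫_{-π}^{π} f(x)·sin(4x) dx.
Evaluate the integral (use parity and integration by parts as needed): b_4 = 1/2.

Final answer: 1/2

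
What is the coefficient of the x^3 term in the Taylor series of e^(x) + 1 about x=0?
Expand to order 3: e^(x) + 1 = x^3/6 + x^2/2 + x + 2 + O(x^4).
The coefficient of x^3 is 1/6.

Final answer: 1/6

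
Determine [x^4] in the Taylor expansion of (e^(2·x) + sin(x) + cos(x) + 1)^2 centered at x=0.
Expand to order 4: (e^(2·x) + sin(x) + cos(x) + 1)^2 = 27·x^4/2 + 16·x^3 + 18·x^2 + 18·x + 9 + O(x^5).
The coefficient of x^4 is 27/2.

Final answer: 27/2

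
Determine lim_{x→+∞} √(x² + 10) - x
This is an ∞ − ∞ indeterminate form.
Multiply and divide by the conjugate √(x²+10) + x; the x² terms cancel, leaving 10/(√(x²+10)+x) → 0.
Limit = 0.

Final answer: 0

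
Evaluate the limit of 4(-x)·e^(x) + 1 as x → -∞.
The product is a 0·∞ indeterminate form at x → -∞.
Rewrite the product as 4(-x) / e^(-x) (an ∞/∞ form) and apply L'Hôpital, or use the standard hierarchy e^(|x|) ≫ |(-x)| as x → -∞.
The indeterminate product → 0, so the limit = 1.

Final answer: 1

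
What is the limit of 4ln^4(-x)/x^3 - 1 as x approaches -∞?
The quotient is an ∞/∞ indeterminate form as x → -∞.
Compare growth rates of the dominant terms (exponentials ≫ polynomials ≫ logarithms), or apply L'Hôpital's rule; the quotient → 0.
Adding the constant: 0 - 1 = -1. Limit = -1.

Final answer: -1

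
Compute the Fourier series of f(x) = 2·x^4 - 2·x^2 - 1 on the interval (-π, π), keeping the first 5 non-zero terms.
(104 - 16·π^2)·cos(x) + (-8 + 4·π^2)·cos(2·x) + (56/27 - 16·π^2/9)·cos(3·x) + (-7/8 + π^2)·cos(4·x) - 2·π^2/3 - 1 + 2·π^4/5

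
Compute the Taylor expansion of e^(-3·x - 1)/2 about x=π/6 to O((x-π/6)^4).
e^(-1)·e^(-π/2)/2 - 3·e^(-1)·e^(-π/2)·(x - π/6)/2 + 9·e^(-1)·e^(-π/2)·(x - π/6)^2/4 - 9·e^(-1)·e^(-π/2)·(x - π/6)^3/4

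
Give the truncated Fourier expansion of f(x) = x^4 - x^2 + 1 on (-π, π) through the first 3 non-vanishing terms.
(52 - 8·π^2)·cos(x) + (-4 + 2·π^2)·cos(2·x) - π^2/3 + 1 + π^4/5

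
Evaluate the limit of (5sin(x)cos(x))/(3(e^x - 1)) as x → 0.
Both numerator and denominator → 0 as x → 0; this is a 0/0 indeterminate form.
Expand each to leading order near x = 0: numerator ~ 5·x, denominator ~ 3·x.
The limit of the ratio is 5/3.

Final answer: 5/3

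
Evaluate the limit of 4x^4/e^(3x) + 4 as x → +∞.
The quotient is an ∞/∞ indeterminate form as x → +∞.
The exponential denominator e^(3x) dominates the polynomial numerator (e^x ≫ x^4 as x → ∞), so the quotient → 0.
Adding the constant: 0 + 4 = 4. Limit = 4.

Final answer: 4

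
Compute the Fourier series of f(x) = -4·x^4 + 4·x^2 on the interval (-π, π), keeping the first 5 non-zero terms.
(-208 + 32·π^2)·cos(x) + (16 - 8·π^2)·cos(2·x) + (-112/27 + 32·π^2/9)·cos(3·x) + (7/4 - 2·π^2)·cos(4·x) - 4·π^4/5 + 4·π^2/3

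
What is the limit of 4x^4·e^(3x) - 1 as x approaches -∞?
The product is a 0·∞ indeterminate form at x → -∞.
Rewrite the product as 4x^4 / e^(-3x) (an ∞/∞ form) and apply L'Hôpital, or use the standard hierarchy e^(3|x|) ≫ |x^4| as x → -∞.
The indeterminate product → 0, so the limit = -1.

Final answer: -1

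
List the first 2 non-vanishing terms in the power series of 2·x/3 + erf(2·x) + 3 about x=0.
x·(2/3 + 4/√(π)) + 3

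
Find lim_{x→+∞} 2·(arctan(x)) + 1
Evaluate the dominant behaviour as x → +∞; each term tends to a finite value or vanishes.
Limit = 1 + π.

Final answer: 1 + π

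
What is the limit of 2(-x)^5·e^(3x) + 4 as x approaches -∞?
The product is a 0·∞ indeterminate form at x → -∞.
Rewrite the product as 2(-x)^5 / e^(-3x) (an ∞/∞ form) and apply L'Hôpital, or use the standard hierarchy e^(3|x|) ≫ |(-x)^5| as x → -∞.
The indeterminate product → 0, so the limit = 4.

Final answer: 4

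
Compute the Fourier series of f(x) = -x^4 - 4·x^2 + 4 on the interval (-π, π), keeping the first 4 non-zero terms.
(-32 + 8·π^2)·cos(x) + (-2·π^2 - 1)·cos(2·x) + (32/27 + 8·π^2/9)·cos(3·x) - π^4/5 - 4·π^2/3 + 4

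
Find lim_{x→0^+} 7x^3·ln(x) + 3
The product is a 0·∞ indeterminate form at x → 0⁺.
Rewrite the product as 7·ln(x) / x^(-3) and apply L'Hôpital, or use the standard hierarchy x^(-3) ≫ |ln x| as x → 0⁺.
The indeterminate product → 0, so the limit = 3.

Final answer: 3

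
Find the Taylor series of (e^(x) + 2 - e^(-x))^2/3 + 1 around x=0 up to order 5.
x^5/45 + 4·x^4/9 + 4·x^3/9 + 4·x^2/3 + 8·x/3 + 7/3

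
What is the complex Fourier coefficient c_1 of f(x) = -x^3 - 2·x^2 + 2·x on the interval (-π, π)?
Compute the real Fourier coefficients first: a_1 = 8, b_1 = 16 - 2·π^2.
Then c_1 = (a_1 − i·b_1)/2 = 4 - 8·i + i·π^2.

Final answer: 4 - 8·i + i·π^2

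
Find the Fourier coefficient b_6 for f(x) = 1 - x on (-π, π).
b_6 = (1/π) ∫_{-π}^{π} f(x)·sin(6x) dx.
Evaluate the integral (use parity and integration by parts as needed): b_6 = 1/3.

Final answer: 1/3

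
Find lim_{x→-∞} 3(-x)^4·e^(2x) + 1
The product is a 0·∞ indeterminate form at x → -∞.
Rewrite the product as 3(-x)^4 / e^(-2x) (an ∞/∞ form) and apply L'Hôpital, or use the standard hierarchy e^(2|x|) ≫ |(-x)^4| as x → -∞.
The indeterminate product → 0, so the limit = 1.

Final answer: 1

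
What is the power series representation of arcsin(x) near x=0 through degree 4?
x^3/6 + x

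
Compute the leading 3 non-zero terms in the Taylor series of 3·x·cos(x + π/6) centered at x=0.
-3·√(3)·x^3/4 - 3·x^2/2 + 3·√(3)·x/2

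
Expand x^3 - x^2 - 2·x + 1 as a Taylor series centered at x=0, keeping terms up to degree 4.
x^3 - x^2 - 2·x + 1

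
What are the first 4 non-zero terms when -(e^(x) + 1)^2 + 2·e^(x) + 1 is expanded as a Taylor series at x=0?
-4·x^3/3 - 2·x^2 - 2·x - 1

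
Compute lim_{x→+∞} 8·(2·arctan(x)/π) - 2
Evaluate the dominant behaviour as x → +∞; each term tends to a finite value or vanishes.
Limit = 6.

Final answer: 6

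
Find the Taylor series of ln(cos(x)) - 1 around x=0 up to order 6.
-x^6/45 - x^4/12 - x^2/2 - 1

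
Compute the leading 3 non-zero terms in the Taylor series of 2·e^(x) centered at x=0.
x^2 + 2·x + 2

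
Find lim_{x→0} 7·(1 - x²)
Direct substitution at x = 0 gives 7.

Final answer: 7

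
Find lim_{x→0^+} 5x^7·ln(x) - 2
The product is a 0·∞ indeterminate form at x → 0⁺.
Rewrite the product as 5·ln(x) / x^(-7) and apply L'Hôpital, or use the standard hierarchy x^(-7) ≫ |ln x| as x → 0⁺.
The indeterminate product → 0, so the limit = -2.

Final answer: -2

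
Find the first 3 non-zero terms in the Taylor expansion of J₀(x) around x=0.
x^4/64 - x^2/4 + 1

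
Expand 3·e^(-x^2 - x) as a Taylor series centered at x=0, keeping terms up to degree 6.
31·x^6/240 - 41·x^5/40 + x^4/8 + 5·x^3/2 - 3·x^2/2 - 3·x + 3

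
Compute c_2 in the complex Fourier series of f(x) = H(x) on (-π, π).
Compute the real Fourier coefficients first: a_2 = 0, b_2 = 0.
Then c_2 = (a_2 − i·b_2)/2 = 0.

Final answer: 0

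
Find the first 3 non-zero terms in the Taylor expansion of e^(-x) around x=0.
x^2/2 - x + 1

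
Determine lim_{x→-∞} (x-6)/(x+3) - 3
Evaluate the dominant behaviour as x → -∞; each term tends to a finite value or vanishes.
Limit = -2.

Final answer: -2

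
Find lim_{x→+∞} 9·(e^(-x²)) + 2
Evaluate the dominant behaviour as x → +∞; each term tends to a finite value or vanishes.
Limit = 2.

Final answer: 2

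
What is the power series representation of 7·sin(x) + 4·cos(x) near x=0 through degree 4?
x^4/6 - 7·x^3/6 - 2·x^2 + 7·x + 4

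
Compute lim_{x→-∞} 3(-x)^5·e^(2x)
This is a 0·∞ indeterminate form at x → -∞.
Rewrite the product as 3(-x)^5 / e^(-2x) (an ∞/∞ form) and apply L'Hôpital, or use the standard hierarchy e^(2|x|) ≫ |(-x)^5| as x → -∞.
The indeterminate product → 0, so the limit = 0.

Final answer: 0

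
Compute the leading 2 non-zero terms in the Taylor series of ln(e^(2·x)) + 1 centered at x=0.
2·x + 1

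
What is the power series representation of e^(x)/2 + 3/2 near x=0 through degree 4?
x^4/48 + x^3/12 + x^2/4 + x/2 + 2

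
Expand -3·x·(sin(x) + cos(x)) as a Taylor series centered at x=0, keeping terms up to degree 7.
x^7/240 - x^6/40 - x^5/8 + x^4/2 + 3·x^3/2 - 3·x^2 - 3·x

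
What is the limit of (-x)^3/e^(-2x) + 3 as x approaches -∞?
The quotient is an ∞/∞ indeterminate form as x → -∞.
Compare growth rates of the dominant terms (exponentials ≫ polynomials ≫ logarithms), or apply L'Hôpital's rule; the quotient → 0.
Adding the constant: 0 + 3 = 3. Limit = 3.

Final answer: 3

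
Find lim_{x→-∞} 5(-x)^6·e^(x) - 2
The product is a 0·∞ indeterminate form at x → -∞.
Rewrite the product as 5(-x)^6 / e^(-x) (an ∞/∞ form) and apply L'Hôpital, or use the standard hierarchy e^(|x|) ≫ |(-x)^6| as x → -∞.
The indeterminate product → 0, so the limit = -2.

Final answer: -2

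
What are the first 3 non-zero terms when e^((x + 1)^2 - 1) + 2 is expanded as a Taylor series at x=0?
3·x^2 + 2·x + 3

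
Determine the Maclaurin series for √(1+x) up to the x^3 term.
x^3/16 - x^2/8 + x/2 + 1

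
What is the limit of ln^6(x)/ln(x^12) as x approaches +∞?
This is an ∞/∞ indeterminate form as x → +∞.
Write ln(x^12) = 12·ln(x), reducing the quotient to ln^5(x)/12 → ∞.
Limit = ∞.

Final answer: ∞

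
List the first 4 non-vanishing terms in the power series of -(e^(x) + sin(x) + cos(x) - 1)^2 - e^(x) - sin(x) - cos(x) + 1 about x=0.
-x^4/4 - 4·x^2 - 6·x - 2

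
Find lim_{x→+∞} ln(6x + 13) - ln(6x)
This is an ∞ − ∞ indeterminate form.
Combine the logarithms: ln(6x+13) − ln(6x) = ln((6x+13)/(6x)) = ln(1 + 13/(6x)) → ln(1) = 0.
Limit = 0.

Final answer: 0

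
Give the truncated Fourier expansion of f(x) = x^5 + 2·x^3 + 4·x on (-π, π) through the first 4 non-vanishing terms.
(-36·π^2 + 2·π^4 + 224)·sin(x) + (-π^4 - 17/2 + 3·π^2)·sin(2·x) + (-4·π^2/27 + 224/81 + 2·π^4/3)·sin(3·x) + (-π^4/2 - 3·π^2/8 - 119/64)·sin(4·x)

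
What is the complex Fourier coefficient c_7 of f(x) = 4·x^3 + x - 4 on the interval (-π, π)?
Compute the real Fourier coefficients first: a_7 = 0, b_7 = 50/343 + 8·π^2/7.
Then c_7 = (a_7 − i·b_7)/2 = -4·i·π^2/7 - 25·i/343.

Final answer: -4·i·π^2/7 - 25·i/343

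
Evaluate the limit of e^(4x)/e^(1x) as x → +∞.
This is an ∞/∞ indeterminate form as x → +∞.
Rewrite e^(4x)/e^(1x) = e^((4−1)x) = e^(3x); the exponent coefficient is 3 > 0 so e^(3x) → ∞.
Limit = ∞.

Final answer: ∞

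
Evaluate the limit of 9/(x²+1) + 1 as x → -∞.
Evaluate the dominant behaviour as x → -∞; each term tends to a finite value or vanishes.
Limit = 1.

Final answer: 1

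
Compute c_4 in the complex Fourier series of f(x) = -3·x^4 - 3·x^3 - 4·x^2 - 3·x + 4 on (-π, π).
Compute the real Fourier coefficients first: a_4 = -3·π^2/2 - 7/16, b_4 = 15/16 + 3·π^2/2.
Then c_4 = (a_4 − i·b_4)/2 = -3·π^2/4 - 7/32 - 3·i·π^2/4 - 15·i/32.

Final answer: -3·π^2/4 - 7/32 - 3·i·π^2/4 - 15·i/32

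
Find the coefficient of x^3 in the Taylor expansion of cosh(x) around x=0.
Expand to order 3: cosh(x) = x^2/2 + 1 + O(x^4).
The coefficient of x^3 is 0.

Final answer: 0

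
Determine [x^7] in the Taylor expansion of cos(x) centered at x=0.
Expand to order 7: cos(x) = -x^6/720 + x^4/24 - x^2/2 + 1 + O(x^8).
The coefficient of x^7 is 0.

Final answer: 0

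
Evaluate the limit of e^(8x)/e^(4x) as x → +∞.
This is an ∞/∞ indeterminate form as x → +∞.
Rewrite e^(8x)/e^(4x) = e^((8−4)x) = e^(4x); the exponent coefficient is 4 > 0 so e^(4x) → ∞.
Limit = ∞.

Final answer: ∞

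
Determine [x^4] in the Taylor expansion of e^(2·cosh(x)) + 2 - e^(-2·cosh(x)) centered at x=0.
Expand to order 4: e^(2·cosh(x)) + 2 - e^(-2·cosh(x)) = x^4·(-5·e^(-2)/12 + 7·e^(2)/12) + x^2·(e^(-2) + e^(2)) - e^(-2) + 2 + e^(2) + O(x^5).
The coefficient of x^4 is -5·e^(-2)/12 + 7·e^(2)/12.

Final answer: -5·e^(-2)/12 + 7·e^(2)/12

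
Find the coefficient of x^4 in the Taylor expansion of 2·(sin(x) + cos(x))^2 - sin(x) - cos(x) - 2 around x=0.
Expand to order 4: 2·(sin(x) + cos(x))^2 - sin(x) - cos(x) - 2 = -x^4/24 - 5·x^3/2 + x^2/2 + 3·x - 1 + O(x^5).
The coefficient of x^4 is -1/24.

Final answer: -1/24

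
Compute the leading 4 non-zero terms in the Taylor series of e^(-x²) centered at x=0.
-x^6/6 + x^4/2 - x^2 + 1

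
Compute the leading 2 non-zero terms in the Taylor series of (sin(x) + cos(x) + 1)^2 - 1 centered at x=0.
4·x + 3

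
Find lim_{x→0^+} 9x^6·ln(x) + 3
The product is a 0·∞ indeterminate form at x → 0⁺.
Rewrite the product as 9·ln(x) / x^(-6) and apply L'Hôpital, or use the standard hierarchy x^(-6) ≫ |ln x| as x → 0⁺.
The indeterminate product → 0, so the limit = 3.

Final answer: 3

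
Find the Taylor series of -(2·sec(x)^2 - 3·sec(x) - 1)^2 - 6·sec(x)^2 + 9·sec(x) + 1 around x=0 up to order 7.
-149·x^6/720 + 11·x^4/24 + x^2/2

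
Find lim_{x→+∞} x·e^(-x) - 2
Evaluate the dominant behaviour as x → +∞; each term tends to a finite value or vanishes.
Limit = -2.

Final answer: -2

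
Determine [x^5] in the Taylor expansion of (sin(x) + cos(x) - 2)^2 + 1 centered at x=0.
Expand to order 5: (sin(x) + cos(x) - 2)^2 + 1 = 7·x^5/30 - x^4/6 - 2·x^3/3 + 2·x^2 - 2·x + 2 + O(x^6).
The coefficient of x^5 is 7/30.

Final answer: 7/30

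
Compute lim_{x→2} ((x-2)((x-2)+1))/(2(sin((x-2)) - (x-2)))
Both numerator and denominator → 0 as x → 2; this is a 0/0 indeterminate form.
Expand each to leading order near x = 2: numerator ~ (x - 2), denominator ~ -(x - 2)^3/3.
The limit of the ratio is -∞.

Final answer: -∞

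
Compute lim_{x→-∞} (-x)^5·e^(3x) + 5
The product is a 0·∞ indeterminate form at x → -∞.
Rewrite the product as (-x)^5 / e^(-3x) (an ∞/∞ form) and apply L'Hôpital, or use the standard hierarchy e^(3|x|) ≫ |(-x)^5| as x → -∞.
The indeterminate product → 0, so the limit = 5.

Final answer: 5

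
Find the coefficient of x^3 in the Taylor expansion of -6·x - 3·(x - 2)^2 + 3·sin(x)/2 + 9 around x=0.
Expand to order 3: -6·x - 3·(x - 2)^2 + 3·sin(x)/2 + 9 = -x^3/4 - 3·x^2 + 15·x/2 - 3 + O(x^4).
The coefficient of x^3 is -1/4.

Final answer: -1/4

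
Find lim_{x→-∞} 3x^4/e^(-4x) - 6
The quotient is an ∞/∞ indeterminate form as x → -∞.
Compare growth rates of the dominant terms (exponentials ≫ polynomials ≫ logarithms), or apply L'Hôpital's rule; the quotient → 0.
Adding the constant: 0 - 6 = -6. Limit = -6.

Final answer: -6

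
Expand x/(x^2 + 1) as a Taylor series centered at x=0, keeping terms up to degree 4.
-x^3 + x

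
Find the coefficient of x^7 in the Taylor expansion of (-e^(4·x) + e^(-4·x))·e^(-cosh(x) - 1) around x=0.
Expand to order 7: (-e^(4·x) + e^(-4·x))·e^(-cosh(x) - 1) = 167·x^7·e^(-2)/630 - 106·x^5·e^(-2)/15 - 52·x^3·e^(-2)/3 - 8·x·e^(-2) + O(x^8).
The coefficient of x^7 is 167·e^(-2)/630.

Final answer: 167·e^(-2)/630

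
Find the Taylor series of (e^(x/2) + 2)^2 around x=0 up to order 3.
x^3/4 + x^2 + 3·x + 9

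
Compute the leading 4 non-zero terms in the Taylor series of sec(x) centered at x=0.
61·x^6/720 + 5·x^4/24 + x^2/2 + 1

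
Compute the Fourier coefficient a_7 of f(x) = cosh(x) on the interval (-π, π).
a_7 = (1/π) ∫_{-π}^{π} f(x)·cos(7x) dx.
Evaluate the integral (use parity and integration by parts as needed): a_7 = -sinh(π)/(25·π).

Final answer: -sinh(π)/(25·π)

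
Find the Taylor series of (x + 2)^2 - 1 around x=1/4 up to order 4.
65/16 + 9·(x - 1/4)/2 + (x - 1/4)^2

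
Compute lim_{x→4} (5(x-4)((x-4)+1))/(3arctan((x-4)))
Both numerator and denominator → 0 as x → 4; this is a 0/0 indeterminate form.
Expand each to leading order near x = 4: numerator ~ 5·(x - 4), denominator ~ 3·(x - 4).
The limit of the ratio is 5/3.

Final answer: 5/3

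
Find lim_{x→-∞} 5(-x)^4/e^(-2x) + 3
The quotient is an ∞/∞ indeterminate form as x → -∞.
Compare growth rates of the dominant terms (exponentials ≫ polynomials ≫ logarithms), or apply L'Hôpital's rule; the quotient → 0.
Adding the constant: 0 + 3 = 3. Limit = 3.

Final answer: 3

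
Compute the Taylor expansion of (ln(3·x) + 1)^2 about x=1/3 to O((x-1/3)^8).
1 + 6·(x - 1/3) - 9·(x - 1/3)^3 + 135·(x - 1/3)^4/4 - 1053·(x - 1/3)^5/10 + 6237·(x - 1/3)^6/20 - 63423·(x - 1/3)^7/70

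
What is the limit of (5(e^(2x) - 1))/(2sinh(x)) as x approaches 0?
Both numerator and denominator → 0 as x → 0; this is a 0/0 indeterminate form.
Expand each to leading order near x = 0: numerator ~ 10·x, denominator ~ 2·x.
The limit of the ratio is 5.

Final answer: 5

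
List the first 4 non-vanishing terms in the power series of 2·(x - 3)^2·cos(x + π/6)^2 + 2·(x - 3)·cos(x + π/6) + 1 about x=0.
x^3·(11/2 + 9·√(3)/2) + x^2·(-17/2 + 15·√(3)/2) + x·(-8·√(3) - 6) - 3·√(3) + 29/2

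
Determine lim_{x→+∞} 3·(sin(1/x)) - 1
Evaluate the dominant behaviour as x → +∞; each term tends to a finite value or vanishes.
Limit = -1.

Final answer: -1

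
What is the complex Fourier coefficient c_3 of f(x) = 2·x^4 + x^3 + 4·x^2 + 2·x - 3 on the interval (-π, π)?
Compute the real Fourier coefficients first: a_3 = -16·π^2/9 - 16/27, b_3 = 8/9 + 2·π^2/3.
Then c_3 = (a_3 − i·b_3)/2 = -8·π^2/9 - 8/27 - i·π^2/3 - 4·i/9.

Final answer: -8·π^2/9 - 8/27 - i·π^2/3 - 4·i/9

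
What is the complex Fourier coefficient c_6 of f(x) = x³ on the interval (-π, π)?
Compute the real Fourier coefficients first: a_6 = 0, b_6 = 1/18 - π^2/3.
Then c_6 = (a_6 − i·b_6)/2 = -i/36 + i·π^2/6.

Final answer: -i/36 + i·π^2/6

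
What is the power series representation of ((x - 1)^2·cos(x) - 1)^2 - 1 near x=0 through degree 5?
17·x^5/6 - 15·x^4/4 - 2·x^3 + 4·x^2 - 1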